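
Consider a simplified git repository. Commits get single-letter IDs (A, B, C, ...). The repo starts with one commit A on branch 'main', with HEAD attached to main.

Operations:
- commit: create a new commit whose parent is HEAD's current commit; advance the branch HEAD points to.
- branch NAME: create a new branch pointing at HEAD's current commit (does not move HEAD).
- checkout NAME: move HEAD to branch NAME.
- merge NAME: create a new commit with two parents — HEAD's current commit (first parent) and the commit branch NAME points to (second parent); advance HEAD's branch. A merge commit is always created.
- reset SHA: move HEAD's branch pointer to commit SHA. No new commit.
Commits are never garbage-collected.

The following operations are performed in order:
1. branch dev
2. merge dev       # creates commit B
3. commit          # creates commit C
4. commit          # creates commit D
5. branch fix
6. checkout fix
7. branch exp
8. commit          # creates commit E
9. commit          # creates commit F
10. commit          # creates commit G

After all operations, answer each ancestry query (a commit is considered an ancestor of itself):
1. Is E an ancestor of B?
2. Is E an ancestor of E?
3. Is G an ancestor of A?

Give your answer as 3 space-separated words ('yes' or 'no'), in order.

Answer: no yes no

Derivation:
After op 1 (branch): HEAD=main@A [dev=A main=A]
After op 2 (merge): HEAD=main@B [dev=A main=B]
After op 3 (commit): HEAD=main@C [dev=A main=C]
After op 4 (commit): HEAD=main@D [dev=A main=D]
After op 5 (branch): HEAD=main@D [dev=A fix=D main=D]
After op 6 (checkout): HEAD=fix@D [dev=A fix=D main=D]
After op 7 (branch): HEAD=fix@D [dev=A exp=D fix=D main=D]
After op 8 (commit): HEAD=fix@E [dev=A exp=D fix=E main=D]
After op 9 (commit): HEAD=fix@F [dev=A exp=D fix=F main=D]
After op 10 (commit): HEAD=fix@G [dev=A exp=D fix=G main=D]
ancestors(B) = {A,B}; E in? no
ancestors(E) = {A,B,C,D,E}; E in? yes
ancestors(A) = {A}; G in? no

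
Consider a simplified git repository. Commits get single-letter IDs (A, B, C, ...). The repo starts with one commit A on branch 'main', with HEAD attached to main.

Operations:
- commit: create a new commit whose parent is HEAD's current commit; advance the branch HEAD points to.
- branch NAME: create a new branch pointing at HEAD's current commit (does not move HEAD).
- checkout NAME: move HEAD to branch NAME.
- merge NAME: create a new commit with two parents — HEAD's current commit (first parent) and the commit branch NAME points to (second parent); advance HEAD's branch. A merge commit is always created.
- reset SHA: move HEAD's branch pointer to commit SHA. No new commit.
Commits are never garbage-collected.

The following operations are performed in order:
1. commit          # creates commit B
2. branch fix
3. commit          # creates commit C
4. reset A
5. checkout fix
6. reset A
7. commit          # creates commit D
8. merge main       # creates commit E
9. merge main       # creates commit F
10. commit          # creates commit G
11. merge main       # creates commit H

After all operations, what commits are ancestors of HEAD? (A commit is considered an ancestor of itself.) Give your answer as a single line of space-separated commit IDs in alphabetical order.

After op 1 (commit): HEAD=main@B [main=B]
After op 2 (branch): HEAD=main@B [fix=B main=B]
After op 3 (commit): HEAD=main@C [fix=B main=C]
After op 4 (reset): HEAD=main@A [fix=B main=A]
After op 5 (checkout): HEAD=fix@B [fix=B main=A]
After op 6 (reset): HEAD=fix@A [fix=A main=A]
After op 7 (commit): HEAD=fix@D [fix=D main=A]
After op 8 (merge): HEAD=fix@E [fix=E main=A]
After op 9 (merge): HEAD=fix@F [fix=F main=A]
After op 10 (commit): HEAD=fix@G [fix=G main=A]
After op 11 (merge): HEAD=fix@H [fix=H main=A]

Answer: A D E F G H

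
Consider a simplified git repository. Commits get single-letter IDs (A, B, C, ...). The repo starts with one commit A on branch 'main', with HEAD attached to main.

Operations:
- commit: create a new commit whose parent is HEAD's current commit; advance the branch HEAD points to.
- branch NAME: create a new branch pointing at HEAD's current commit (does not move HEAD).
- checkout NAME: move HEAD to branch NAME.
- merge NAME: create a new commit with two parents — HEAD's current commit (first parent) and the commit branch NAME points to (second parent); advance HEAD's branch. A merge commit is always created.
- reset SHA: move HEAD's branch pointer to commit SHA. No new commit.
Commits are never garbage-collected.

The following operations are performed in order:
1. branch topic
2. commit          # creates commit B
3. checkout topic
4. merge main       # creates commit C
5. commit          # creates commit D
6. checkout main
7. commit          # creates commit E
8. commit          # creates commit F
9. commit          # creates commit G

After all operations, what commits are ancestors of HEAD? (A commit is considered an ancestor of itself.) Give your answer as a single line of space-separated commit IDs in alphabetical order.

Answer: A B E F G

Derivation:
After op 1 (branch): HEAD=main@A [main=A topic=A]
After op 2 (commit): HEAD=main@B [main=B topic=A]
After op 3 (checkout): HEAD=topic@A [main=B topic=A]
After op 4 (merge): HEAD=topic@C [main=B topic=C]
After op 5 (commit): HEAD=topic@D [main=B topic=D]
After op 6 (checkout): HEAD=main@B [main=B topic=D]
After op 7 (commit): HEAD=main@E [main=E topic=D]
After op 8 (commit): HEAD=main@F [main=F topic=D]
After op 9 (commit): HEAD=main@G [main=G topic=D]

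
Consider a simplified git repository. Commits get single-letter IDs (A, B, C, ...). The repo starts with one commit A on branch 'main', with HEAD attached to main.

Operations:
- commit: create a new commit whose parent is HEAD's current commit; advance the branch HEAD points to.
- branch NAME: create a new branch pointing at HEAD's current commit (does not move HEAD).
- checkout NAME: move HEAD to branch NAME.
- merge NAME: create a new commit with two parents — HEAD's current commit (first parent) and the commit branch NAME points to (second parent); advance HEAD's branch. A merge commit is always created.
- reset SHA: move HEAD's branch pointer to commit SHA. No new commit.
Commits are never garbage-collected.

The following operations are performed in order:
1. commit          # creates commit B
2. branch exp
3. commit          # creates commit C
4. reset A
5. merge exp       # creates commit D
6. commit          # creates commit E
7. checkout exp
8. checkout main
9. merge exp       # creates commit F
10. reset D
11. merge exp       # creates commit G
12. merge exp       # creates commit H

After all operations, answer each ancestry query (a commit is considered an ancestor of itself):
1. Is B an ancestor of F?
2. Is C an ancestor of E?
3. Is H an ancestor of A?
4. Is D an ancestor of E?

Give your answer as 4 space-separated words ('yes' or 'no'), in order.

After op 1 (commit): HEAD=main@B [main=B]
After op 2 (branch): HEAD=main@B [exp=B main=B]
After op 3 (commit): HEAD=main@C [exp=B main=C]
After op 4 (reset): HEAD=main@A [exp=B main=A]
After op 5 (merge): HEAD=main@D [exp=B main=D]
After op 6 (commit): HEAD=main@E [exp=B main=E]
After op 7 (checkout): HEAD=exp@B [exp=B main=E]
After op 8 (checkout): HEAD=main@E [exp=B main=E]
After op 9 (merge): HEAD=main@F [exp=B main=F]
After op 10 (reset): HEAD=main@D [exp=B main=D]
After op 11 (merge): HEAD=main@G [exp=B main=G]
After op 12 (merge): HEAD=main@H [exp=B main=H]
ancestors(F) = {A,B,D,E,F}; B in? yes
ancestors(E) = {A,B,D,E}; C in? no
ancestors(A) = {A}; H in? no
ancestors(E) = {A,B,D,E}; D in? yes

Answer: yes no no yes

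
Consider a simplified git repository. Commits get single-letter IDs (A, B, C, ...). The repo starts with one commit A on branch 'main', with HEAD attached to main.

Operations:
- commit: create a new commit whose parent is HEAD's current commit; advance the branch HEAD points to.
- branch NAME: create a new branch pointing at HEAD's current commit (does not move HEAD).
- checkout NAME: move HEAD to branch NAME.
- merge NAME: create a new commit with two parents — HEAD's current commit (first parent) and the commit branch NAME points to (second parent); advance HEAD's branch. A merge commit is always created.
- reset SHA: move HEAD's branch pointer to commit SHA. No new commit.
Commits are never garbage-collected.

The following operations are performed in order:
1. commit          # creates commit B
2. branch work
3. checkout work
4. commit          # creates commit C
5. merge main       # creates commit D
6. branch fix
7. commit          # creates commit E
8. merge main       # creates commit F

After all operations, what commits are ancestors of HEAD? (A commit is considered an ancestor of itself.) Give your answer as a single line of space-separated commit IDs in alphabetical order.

Answer: A B C D E F

Derivation:
After op 1 (commit): HEAD=main@B [main=B]
After op 2 (branch): HEAD=main@B [main=B work=B]
After op 3 (checkout): HEAD=work@B [main=B work=B]
After op 4 (commit): HEAD=work@C [main=B work=C]
After op 5 (merge): HEAD=work@D [main=B work=D]
After op 6 (branch): HEAD=work@D [fix=D main=B work=D]
After op 7 (commit): HEAD=work@E [fix=D main=B work=E]
After op 8 (merge): HEAD=work@F [fix=D main=B work=F]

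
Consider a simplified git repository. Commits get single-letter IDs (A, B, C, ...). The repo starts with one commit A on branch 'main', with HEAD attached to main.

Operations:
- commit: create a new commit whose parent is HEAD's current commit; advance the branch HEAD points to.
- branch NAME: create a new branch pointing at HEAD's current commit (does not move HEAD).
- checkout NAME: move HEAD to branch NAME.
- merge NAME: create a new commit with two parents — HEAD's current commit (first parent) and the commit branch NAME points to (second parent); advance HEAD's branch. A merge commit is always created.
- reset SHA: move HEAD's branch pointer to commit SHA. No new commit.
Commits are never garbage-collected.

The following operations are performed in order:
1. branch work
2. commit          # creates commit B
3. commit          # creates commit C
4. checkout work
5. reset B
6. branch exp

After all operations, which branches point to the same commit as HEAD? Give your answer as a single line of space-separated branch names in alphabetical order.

After op 1 (branch): HEAD=main@A [main=A work=A]
After op 2 (commit): HEAD=main@B [main=B work=A]
After op 3 (commit): HEAD=main@C [main=C work=A]
After op 4 (checkout): HEAD=work@A [main=C work=A]
After op 5 (reset): HEAD=work@B [main=C work=B]
After op 6 (branch): HEAD=work@B [exp=B main=C work=B]

Answer: exp work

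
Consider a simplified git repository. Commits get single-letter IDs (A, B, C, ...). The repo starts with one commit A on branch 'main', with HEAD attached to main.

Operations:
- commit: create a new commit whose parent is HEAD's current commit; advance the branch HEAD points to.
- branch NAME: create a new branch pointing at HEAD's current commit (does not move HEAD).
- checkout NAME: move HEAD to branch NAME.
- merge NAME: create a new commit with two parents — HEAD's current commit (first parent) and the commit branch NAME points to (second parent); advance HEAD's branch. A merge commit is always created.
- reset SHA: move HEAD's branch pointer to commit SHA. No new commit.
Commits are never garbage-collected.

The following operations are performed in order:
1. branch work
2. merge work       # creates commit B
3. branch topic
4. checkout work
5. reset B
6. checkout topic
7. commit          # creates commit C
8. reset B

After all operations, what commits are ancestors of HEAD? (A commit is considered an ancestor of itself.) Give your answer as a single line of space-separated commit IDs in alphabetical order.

Answer: A B

Derivation:
After op 1 (branch): HEAD=main@A [main=A work=A]
After op 2 (merge): HEAD=main@B [main=B work=A]
After op 3 (branch): HEAD=main@B [main=B topic=B work=A]
After op 4 (checkout): HEAD=work@A [main=B topic=B work=A]
After op 5 (reset): HEAD=work@B [main=B topic=B work=B]
After op 6 (checkout): HEAD=topic@B [main=B topic=B work=B]
After op 7 (commit): HEAD=topic@C [main=B topic=C work=B]
After op 8 (reset): HEAD=topic@B [main=B topic=B work=B]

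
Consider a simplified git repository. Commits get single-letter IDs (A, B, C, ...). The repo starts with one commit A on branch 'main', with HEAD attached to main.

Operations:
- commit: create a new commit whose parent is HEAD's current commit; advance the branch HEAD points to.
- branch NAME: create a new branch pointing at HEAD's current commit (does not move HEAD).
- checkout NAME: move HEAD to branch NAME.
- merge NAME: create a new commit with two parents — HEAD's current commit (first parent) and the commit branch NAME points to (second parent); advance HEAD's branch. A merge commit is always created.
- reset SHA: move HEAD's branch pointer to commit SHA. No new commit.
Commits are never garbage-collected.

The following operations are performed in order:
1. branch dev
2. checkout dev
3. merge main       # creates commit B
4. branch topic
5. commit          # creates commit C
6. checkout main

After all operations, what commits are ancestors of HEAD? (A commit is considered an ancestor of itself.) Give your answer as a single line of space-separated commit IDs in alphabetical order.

After op 1 (branch): HEAD=main@A [dev=A main=A]
After op 2 (checkout): HEAD=dev@A [dev=A main=A]
After op 3 (merge): HEAD=dev@B [dev=B main=A]
After op 4 (branch): HEAD=dev@B [dev=B main=A topic=B]
After op 5 (commit): HEAD=dev@C [dev=C main=A topic=B]
After op 6 (checkout): HEAD=main@A [dev=C main=A topic=B]

Answer: A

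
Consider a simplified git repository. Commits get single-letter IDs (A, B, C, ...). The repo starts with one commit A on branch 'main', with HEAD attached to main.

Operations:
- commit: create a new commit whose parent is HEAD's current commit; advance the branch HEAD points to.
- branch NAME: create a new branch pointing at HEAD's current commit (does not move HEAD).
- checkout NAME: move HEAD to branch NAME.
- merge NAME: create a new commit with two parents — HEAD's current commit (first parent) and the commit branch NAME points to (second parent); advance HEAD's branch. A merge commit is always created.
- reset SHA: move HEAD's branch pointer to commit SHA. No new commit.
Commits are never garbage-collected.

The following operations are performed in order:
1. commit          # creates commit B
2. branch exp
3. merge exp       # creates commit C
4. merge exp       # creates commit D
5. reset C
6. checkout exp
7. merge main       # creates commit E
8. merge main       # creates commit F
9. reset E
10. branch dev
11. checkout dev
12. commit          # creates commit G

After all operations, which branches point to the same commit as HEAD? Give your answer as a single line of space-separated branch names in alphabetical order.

After op 1 (commit): HEAD=main@B [main=B]
After op 2 (branch): HEAD=main@B [exp=B main=B]
After op 3 (merge): HEAD=main@C [exp=B main=C]
After op 4 (merge): HEAD=main@D [exp=B main=D]
After op 5 (reset): HEAD=main@C [exp=B main=C]
After op 6 (checkout): HEAD=exp@B [exp=B main=C]
After op 7 (merge): HEAD=exp@E [exp=E main=C]
After op 8 (merge): HEAD=exp@F [exp=F main=C]
After op 9 (reset): HEAD=exp@E [exp=E main=C]
After op 10 (branch): HEAD=exp@E [dev=E exp=E main=C]
After op 11 (checkout): HEAD=dev@E [dev=E exp=E main=C]
After op 12 (commit): HEAD=dev@G [dev=G exp=E main=C]

Answer: dev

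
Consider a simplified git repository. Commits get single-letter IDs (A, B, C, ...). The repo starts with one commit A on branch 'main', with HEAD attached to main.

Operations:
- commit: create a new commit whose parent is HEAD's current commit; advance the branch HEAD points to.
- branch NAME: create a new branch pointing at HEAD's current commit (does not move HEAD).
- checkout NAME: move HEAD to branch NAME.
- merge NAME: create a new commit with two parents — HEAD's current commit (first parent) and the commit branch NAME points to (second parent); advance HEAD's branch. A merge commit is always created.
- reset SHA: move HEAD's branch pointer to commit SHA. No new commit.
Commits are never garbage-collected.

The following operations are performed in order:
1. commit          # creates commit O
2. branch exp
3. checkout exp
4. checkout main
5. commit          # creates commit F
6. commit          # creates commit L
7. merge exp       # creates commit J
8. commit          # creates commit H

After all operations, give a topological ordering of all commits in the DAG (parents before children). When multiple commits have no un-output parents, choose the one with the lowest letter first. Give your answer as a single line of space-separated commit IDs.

After op 1 (commit): HEAD=main@O [main=O]
After op 2 (branch): HEAD=main@O [exp=O main=O]
After op 3 (checkout): HEAD=exp@O [exp=O main=O]
After op 4 (checkout): HEAD=main@O [exp=O main=O]
After op 5 (commit): HEAD=main@F [exp=O main=F]
After op 6 (commit): HEAD=main@L [exp=O main=L]
After op 7 (merge): HEAD=main@J [exp=O main=J]
After op 8 (commit): HEAD=main@H [exp=O main=H]
commit A: parents=[]
commit F: parents=['O']
commit H: parents=['J']
commit J: parents=['L', 'O']
commit L: parents=['F']
commit O: parents=['A']

Answer: A O F L J H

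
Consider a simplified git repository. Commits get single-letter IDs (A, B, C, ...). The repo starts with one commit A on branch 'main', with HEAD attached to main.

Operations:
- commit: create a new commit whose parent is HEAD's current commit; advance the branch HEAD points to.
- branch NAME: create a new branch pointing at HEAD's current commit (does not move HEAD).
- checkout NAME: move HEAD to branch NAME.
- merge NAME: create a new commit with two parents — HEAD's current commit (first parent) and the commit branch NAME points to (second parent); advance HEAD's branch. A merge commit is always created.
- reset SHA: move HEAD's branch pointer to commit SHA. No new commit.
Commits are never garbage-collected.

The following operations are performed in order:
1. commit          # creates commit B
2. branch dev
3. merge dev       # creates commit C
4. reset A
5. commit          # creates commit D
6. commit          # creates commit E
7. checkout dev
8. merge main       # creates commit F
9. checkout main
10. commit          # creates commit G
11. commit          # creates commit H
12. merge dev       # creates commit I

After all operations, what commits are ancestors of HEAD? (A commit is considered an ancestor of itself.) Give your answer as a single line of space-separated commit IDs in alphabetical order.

Answer: A B D E F G H I

Derivation:
After op 1 (commit): HEAD=main@B [main=B]
After op 2 (branch): HEAD=main@B [dev=B main=B]
After op 3 (merge): HEAD=main@C [dev=B main=C]
After op 4 (reset): HEAD=main@A [dev=B main=A]
After op 5 (commit): HEAD=main@D [dev=B main=D]
After op 6 (commit): HEAD=main@E [dev=B main=E]
After op 7 (checkout): HEAD=dev@B [dev=B main=E]
After op 8 (merge): HEAD=dev@F [dev=F main=E]
After op 9 (checkout): HEAD=main@E [dev=F main=E]
After op 10 (commit): HEAD=main@G [dev=F main=G]
After op 11 (commit): HEAD=main@H [dev=F main=H]
After op 12 (merge): HEAD=main@I [dev=F main=I]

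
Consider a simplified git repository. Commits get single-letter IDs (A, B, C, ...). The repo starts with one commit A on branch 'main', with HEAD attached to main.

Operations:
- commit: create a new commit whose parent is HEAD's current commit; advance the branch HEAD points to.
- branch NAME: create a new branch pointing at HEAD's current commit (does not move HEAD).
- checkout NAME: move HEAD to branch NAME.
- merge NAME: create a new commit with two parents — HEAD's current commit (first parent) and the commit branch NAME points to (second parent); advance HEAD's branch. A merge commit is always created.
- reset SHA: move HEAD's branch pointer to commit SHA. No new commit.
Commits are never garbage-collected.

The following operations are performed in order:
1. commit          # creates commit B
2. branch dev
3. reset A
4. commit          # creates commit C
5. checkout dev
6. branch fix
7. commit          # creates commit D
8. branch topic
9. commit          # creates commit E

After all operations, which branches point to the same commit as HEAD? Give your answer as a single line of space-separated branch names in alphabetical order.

Answer: dev

Derivation:
After op 1 (commit): HEAD=main@B [main=B]
After op 2 (branch): HEAD=main@B [dev=B main=B]
After op 3 (reset): HEAD=main@A [dev=B main=A]
After op 4 (commit): HEAD=main@C [dev=B main=C]
After op 5 (checkout): HEAD=dev@B [dev=B main=C]
After op 6 (branch): HEAD=dev@B [dev=B fix=B main=C]
After op 7 (commit): HEAD=dev@D [dev=D fix=B main=C]
After op 8 (branch): HEAD=dev@D [dev=D fix=B main=C topic=D]
After op 9 (commit): HEAD=dev@E [dev=E fix=B main=C topic=D]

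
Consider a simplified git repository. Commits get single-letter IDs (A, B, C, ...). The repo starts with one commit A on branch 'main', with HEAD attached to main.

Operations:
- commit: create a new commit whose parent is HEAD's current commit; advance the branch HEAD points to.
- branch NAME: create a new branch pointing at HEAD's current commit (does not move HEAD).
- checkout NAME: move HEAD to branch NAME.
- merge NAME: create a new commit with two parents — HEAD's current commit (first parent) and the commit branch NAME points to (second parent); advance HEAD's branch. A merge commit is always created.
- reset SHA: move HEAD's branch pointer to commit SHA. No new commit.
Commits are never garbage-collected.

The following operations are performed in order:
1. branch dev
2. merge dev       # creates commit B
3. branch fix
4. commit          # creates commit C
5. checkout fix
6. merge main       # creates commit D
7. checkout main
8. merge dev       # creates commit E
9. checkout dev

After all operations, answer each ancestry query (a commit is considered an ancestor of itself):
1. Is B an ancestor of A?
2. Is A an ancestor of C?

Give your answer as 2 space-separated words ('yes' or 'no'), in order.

After op 1 (branch): HEAD=main@A [dev=A main=A]
After op 2 (merge): HEAD=main@B [dev=A main=B]
After op 3 (branch): HEAD=main@B [dev=A fix=B main=B]
After op 4 (commit): HEAD=main@C [dev=A fix=B main=C]
After op 5 (checkout): HEAD=fix@B [dev=A fix=B main=C]
After op 6 (merge): HEAD=fix@D [dev=A fix=D main=C]
After op 7 (checkout): HEAD=main@C [dev=A fix=D main=C]
After op 8 (merge): HEAD=main@E [dev=A fix=D main=E]
After op 9 (checkout): HEAD=dev@A [dev=A fix=D main=E]
ancestors(A) = {A}; B in? no
ancestors(C) = {A,B,C}; A in? yes

Answer: no yes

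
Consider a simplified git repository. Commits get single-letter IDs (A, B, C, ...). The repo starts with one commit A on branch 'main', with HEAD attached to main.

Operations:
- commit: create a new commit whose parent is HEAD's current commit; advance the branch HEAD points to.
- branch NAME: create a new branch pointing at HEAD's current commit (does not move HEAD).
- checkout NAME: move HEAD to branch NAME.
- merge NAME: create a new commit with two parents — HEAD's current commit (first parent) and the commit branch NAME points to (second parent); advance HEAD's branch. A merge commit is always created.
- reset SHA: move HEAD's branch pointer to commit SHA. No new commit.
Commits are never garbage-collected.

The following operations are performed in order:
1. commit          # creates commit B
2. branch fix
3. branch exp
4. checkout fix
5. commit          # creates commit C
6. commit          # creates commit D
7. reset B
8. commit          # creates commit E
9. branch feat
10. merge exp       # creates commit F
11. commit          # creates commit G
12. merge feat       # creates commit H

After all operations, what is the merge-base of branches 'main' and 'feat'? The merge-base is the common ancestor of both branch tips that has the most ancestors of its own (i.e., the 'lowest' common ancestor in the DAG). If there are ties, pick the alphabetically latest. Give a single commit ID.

Answer: B

Derivation:
After op 1 (commit): HEAD=main@B [main=B]
After op 2 (branch): HEAD=main@B [fix=B main=B]
After op 3 (branch): HEAD=main@B [exp=B fix=B main=B]
After op 4 (checkout): HEAD=fix@B [exp=B fix=B main=B]
After op 5 (commit): HEAD=fix@C [exp=B fix=C main=B]
After op 6 (commit): HEAD=fix@D [exp=B fix=D main=B]
After op 7 (reset): HEAD=fix@B [exp=B fix=B main=B]
After op 8 (commit): HEAD=fix@E [exp=B fix=E main=B]
After op 9 (branch): HEAD=fix@E [exp=B feat=E fix=E main=B]
After op 10 (merge): HEAD=fix@F [exp=B feat=E fix=F main=B]
After op 11 (commit): HEAD=fix@G [exp=B feat=E fix=G main=B]
After op 12 (merge): HEAD=fix@H [exp=B feat=E fix=H main=B]
ancestors(main=B): ['A', 'B']
ancestors(feat=E): ['A', 'B', 'E']
common: ['A', 'B']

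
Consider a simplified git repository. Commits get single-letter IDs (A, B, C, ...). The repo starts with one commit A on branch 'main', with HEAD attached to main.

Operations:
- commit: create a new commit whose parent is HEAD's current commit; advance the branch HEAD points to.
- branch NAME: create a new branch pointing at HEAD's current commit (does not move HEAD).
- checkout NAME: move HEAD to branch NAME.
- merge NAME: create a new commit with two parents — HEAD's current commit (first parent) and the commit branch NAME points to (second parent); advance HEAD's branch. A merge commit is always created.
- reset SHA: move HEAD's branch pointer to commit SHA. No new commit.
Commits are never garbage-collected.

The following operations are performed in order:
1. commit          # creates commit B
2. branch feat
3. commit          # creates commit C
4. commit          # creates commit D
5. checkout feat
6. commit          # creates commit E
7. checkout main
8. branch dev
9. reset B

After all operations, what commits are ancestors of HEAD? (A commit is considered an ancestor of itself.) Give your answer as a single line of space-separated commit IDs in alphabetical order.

Answer: A B

Derivation:
After op 1 (commit): HEAD=main@B [main=B]
After op 2 (branch): HEAD=main@B [feat=B main=B]
After op 3 (commit): HEAD=main@C [feat=B main=C]
After op 4 (commit): HEAD=main@D [feat=B main=D]
After op 5 (checkout): HEAD=feat@B [feat=B main=D]
After op 6 (commit): HEAD=feat@E [feat=E main=D]
After op 7 (checkout): HEAD=main@D [feat=E main=D]
After op 8 (branch): HEAD=main@D [dev=D feat=E main=D]
After op 9 (reset): HEAD=main@B [dev=D feat=E main=B]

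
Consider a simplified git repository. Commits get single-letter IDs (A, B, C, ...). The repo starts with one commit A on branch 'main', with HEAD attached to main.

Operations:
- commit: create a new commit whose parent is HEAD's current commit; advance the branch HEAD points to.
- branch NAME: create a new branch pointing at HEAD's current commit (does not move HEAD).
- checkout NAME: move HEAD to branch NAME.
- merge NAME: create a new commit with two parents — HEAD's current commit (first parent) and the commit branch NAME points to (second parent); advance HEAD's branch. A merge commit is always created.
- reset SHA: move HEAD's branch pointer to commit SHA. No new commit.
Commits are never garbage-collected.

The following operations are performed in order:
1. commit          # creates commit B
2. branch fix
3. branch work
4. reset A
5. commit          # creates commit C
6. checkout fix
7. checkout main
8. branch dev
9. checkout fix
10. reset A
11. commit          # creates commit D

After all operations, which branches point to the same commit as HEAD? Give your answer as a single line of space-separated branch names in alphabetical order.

Answer: fix

Derivation:
After op 1 (commit): HEAD=main@B [main=B]
After op 2 (branch): HEAD=main@B [fix=B main=B]
After op 3 (branch): HEAD=main@B [fix=B main=B work=B]
After op 4 (reset): HEAD=main@A [fix=B main=A work=B]
After op 5 (commit): HEAD=main@C [fix=B main=C work=B]
After op 6 (checkout): HEAD=fix@B [fix=B main=C work=B]
After op 7 (checkout): HEAD=main@C [fix=B main=C work=B]
After op 8 (branch): HEAD=main@C [dev=C fix=B main=C work=B]
After op 9 (checkout): HEAD=fix@B [dev=C fix=B main=C work=B]
After op 10 (reset): HEAD=fix@A [dev=C fix=A main=C work=B]
After op 11 (commit): HEAD=fix@D [dev=C fix=D main=C work=B]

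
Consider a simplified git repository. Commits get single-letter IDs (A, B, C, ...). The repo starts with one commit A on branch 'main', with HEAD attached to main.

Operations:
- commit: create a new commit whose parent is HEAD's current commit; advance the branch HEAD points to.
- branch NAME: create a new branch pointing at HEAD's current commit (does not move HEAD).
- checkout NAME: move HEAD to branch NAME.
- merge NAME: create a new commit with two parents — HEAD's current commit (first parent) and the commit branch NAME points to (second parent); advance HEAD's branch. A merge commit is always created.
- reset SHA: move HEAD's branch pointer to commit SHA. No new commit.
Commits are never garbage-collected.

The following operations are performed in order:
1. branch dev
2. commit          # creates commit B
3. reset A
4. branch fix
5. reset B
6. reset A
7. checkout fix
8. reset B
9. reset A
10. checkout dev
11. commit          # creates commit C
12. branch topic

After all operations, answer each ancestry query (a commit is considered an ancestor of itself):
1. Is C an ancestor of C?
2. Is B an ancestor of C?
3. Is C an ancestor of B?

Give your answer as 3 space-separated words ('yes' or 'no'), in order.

After op 1 (branch): HEAD=main@A [dev=A main=A]
After op 2 (commit): HEAD=main@B [dev=A main=B]
After op 3 (reset): HEAD=main@A [dev=A main=A]
After op 4 (branch): HEAD=main@A [dev=A fix=A main=A]
After op 5 (reset): HEAD=main@B [dev=A fix=A main=B]
After op 6 (reset): HEAD=main@A [dev=A fix=A main=A]
After op 7 (checkout): HEAD=fix@A [dev=A fix=A main=A]
After op 8 (reset): HEAD=fix@B [dev=A fix=B main=A]
After op 9 (reset): HEAD=fix@A [dev=A fix=A main=A]
After op 10 (checkout): HEAD=dev@A [dev=A fix=A main=A]
After op 11 (commit): HEAD=dev@C [dev=C fix=A main=A]
After op 12 (branch): HEAD=dev@C [dev=C fix=A main=A topic=C]
ancestors(C) = {A,C}; C in? yes
ancestors(C) = {A,C}; B in? no
ancestors(B) = {A,B}; C in? no

Answer: yes no no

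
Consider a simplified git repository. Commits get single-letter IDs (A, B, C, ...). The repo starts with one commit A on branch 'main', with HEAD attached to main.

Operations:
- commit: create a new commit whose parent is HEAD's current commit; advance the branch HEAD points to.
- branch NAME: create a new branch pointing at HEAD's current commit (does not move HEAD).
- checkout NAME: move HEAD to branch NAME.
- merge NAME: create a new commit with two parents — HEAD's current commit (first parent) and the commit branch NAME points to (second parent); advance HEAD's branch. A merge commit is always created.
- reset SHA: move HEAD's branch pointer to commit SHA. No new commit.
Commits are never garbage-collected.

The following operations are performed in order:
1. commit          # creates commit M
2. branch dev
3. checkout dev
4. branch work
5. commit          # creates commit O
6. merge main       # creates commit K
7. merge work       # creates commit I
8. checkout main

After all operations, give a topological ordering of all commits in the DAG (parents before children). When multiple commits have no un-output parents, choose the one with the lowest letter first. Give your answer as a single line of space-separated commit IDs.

After op 1 (commit): HEAD=main@M [main=M]
After op 2 (branch): HEAD=main@M [dev=M main=M]
After op 3 (checkout): HEAD=dev@M [dev=M main=M]
After op 4 (branch): HEAD=dev@M [dev=M main=M work=M]
After op 5 (commit): HEAD=dev@O [dev=O main=M work=M]
After op 6 (merge): HEAD=dev@K [dev=K main=M work=M]
After op 7 (merge): HEAD=dev@I [dev=I main=M work=M]
After op 8 (checkout): HEAD=main@M [dev=I main=M work=M]
commit A: parents=[]
commit I: parents=['K', 'M']
commit K: parents=['O', 'M']
commit M: parents=['A']
commit O: parents=['M']

Answer: A M O K I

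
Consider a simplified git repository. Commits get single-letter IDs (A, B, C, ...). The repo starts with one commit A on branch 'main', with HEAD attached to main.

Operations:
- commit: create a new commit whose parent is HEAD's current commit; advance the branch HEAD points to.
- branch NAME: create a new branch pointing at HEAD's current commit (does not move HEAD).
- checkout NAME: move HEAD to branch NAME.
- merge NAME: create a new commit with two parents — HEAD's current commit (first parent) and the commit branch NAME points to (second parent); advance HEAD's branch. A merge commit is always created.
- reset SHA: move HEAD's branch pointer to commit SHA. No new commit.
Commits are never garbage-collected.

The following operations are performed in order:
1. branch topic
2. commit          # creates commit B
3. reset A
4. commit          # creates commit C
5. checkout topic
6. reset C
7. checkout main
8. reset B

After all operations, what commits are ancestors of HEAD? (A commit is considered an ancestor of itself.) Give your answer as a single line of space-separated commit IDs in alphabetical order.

After op 1 (branch): HEAD=main@A [main=A topic=A]
After op 2 (commit): HEAD=main@B [main=B topic=A]
After op 3 (reset): HEAD=main@A [main=A topic=A]
After op 4 (commit): HEAD=main@C [main=C topic=A]
After op 5 (checkout): HEAD=topic@A [main=C topic=A]
After op 6 (reset): HEAD=topic@C [main=C topic=C]
After op 7 (checkout): HEAD=main@C [main=C topic=C]
After op 8 (reset): HEAD=main@B [main=B topic=C]

Answer: A B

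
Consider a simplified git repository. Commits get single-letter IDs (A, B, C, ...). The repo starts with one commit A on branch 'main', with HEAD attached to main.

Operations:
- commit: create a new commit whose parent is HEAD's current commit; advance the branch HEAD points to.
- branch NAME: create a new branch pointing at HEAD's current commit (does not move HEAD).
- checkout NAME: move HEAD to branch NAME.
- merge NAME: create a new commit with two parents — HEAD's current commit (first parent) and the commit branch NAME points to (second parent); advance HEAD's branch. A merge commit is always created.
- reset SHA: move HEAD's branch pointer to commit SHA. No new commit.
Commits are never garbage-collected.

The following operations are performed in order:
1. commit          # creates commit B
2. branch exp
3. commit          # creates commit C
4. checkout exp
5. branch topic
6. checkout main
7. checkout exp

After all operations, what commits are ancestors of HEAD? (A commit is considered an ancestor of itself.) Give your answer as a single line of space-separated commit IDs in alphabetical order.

After op 1 (commit): HEAD=main@B [main=B]
After op 2 (branch): HEAD=main@B [exp=B main=B]
After op 3 (commit): HEAD=main@C [exp=B main=C]
After op 4 (checkout): HEAD=exp@B [exp=B main=C]
After op 5 (branch): HEAD=exp@B [exp=B main=C topic=B]
After op 6 (checkout): HEAD=main@C [exp=B main=C topic=B]
After op 7 (checkout): HEAD=exp@B [exp=B main=C topic=B]

Answer: A B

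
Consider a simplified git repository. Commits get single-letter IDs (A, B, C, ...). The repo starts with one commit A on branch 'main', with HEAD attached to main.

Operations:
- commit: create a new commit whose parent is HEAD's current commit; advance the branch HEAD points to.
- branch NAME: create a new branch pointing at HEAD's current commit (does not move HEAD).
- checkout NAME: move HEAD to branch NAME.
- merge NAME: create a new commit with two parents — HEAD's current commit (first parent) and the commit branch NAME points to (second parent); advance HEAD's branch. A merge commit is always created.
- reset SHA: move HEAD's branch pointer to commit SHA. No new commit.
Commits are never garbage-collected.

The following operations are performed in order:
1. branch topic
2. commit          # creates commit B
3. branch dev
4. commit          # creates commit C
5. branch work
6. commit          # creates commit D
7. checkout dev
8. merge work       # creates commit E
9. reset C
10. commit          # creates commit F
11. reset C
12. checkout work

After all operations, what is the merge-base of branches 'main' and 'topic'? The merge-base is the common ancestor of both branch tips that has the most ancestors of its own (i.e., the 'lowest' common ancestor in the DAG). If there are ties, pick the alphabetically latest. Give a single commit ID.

After op 1 (branch): HEAD=main@A [main=A topic=A]
After op 2 (commit): HEAD=main@B [main=B topic=A]
After op 3 (branch): HEAD=main@B [dev=B main=B topic=A]
After op 4 (commit): HEAD=main@C [dev=B main=C topic=A]
After op 5 (branch): HEAD=main@C [dev=B main=C topic=A work=C]
After op 6 (commit): HEAD=main@D [dev=B main=D topic=A work=C]
After op 7 (checkout): HEAD=dev@B [dev=B main=D topic=A work=C]
After op 8 (merge): HEAD=dev@E [dev=E main=D topic=A work=C]
After op 9 (reset): HEAD=dev@C [dev=C main=D topic=A work=C]
After op 10 (commit): HEAD=dev@F [dev=F main=D topic=A work=C]
After op 11 (reset): HEAD=dev@C [dev=C main=D topic=A work=C]
After op 12 (checkout): HEAD=work@C [dev=C main=D topic=A work=C]
ancestors(main=D): ['A', 'B', 'C', 'D']
ancestors(topic=A): ['A']
common: ['A']

Answer: A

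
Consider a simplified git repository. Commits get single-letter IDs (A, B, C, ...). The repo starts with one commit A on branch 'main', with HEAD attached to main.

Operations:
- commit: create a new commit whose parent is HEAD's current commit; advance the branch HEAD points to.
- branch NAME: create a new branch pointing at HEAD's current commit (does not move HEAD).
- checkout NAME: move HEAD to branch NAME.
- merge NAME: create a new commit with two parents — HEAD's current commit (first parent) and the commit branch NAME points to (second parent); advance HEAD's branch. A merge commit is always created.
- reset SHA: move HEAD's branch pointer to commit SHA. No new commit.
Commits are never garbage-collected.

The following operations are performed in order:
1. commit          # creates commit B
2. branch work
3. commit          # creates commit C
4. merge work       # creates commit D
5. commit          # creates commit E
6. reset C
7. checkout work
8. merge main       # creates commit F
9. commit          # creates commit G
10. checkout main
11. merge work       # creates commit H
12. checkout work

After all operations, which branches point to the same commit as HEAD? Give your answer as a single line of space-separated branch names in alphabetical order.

Answer: work

Derivation:
After op 1 (commit): HEAD=main@B [main=B]
After op 2 (branch): HEAD=main@B [main=B work=B]
After op 3 (commit): HEAD=main@C [main=C work=B]
After op 4 (merge): HEAD=main@D [main=D work=B]
After op 5 (commit): HEAD=main@E [main=E work=B]
After op 6 (reset): HEAD=main@C [main=C work=B]
After op 7 (checkout): HEAD=work@B [main=C work=B]
After op 8 (merge): HEAD=work@F [main=C work=F]
After op 9 (commit): HEAD=work@G [main=C work=G]
After op 10 (checkout): HEAD=main@C [main=C work=G]
After op 11 (merge): HEAD=main@H [main=H work=G]
After op 12 (checkout): HEAD=work@G [main=H work=G]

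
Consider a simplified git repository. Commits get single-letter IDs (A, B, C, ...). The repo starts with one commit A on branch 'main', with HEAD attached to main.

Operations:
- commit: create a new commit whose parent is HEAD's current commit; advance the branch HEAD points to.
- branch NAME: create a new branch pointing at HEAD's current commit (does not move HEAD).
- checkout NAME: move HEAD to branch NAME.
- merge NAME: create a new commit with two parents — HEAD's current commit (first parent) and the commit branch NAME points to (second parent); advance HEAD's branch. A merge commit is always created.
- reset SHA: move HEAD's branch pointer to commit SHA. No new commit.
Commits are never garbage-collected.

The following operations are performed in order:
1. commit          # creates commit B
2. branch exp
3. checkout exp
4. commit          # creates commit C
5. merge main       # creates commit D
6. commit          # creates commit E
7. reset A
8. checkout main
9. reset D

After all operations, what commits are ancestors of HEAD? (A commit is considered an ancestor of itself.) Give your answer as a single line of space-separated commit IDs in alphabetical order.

After op 1 (commit): HEAD=main@B [main=B]
After op 2 (branch): HEAD=main@B [exp=B main=B]
After op 3 (checkout): HEAD=exp@B [exp=B main=B]
After op 4 (commit): HEAD=exp@C [exp=C main=B]
After op 5 (merge): HEAD=exp@D [exp=D main=B]
After op 6 (commit): HEAD=exp@E [exp=E main=B]
After op 7 (reset): HEAD=exp@A [exp=A main=B]
After op 8 (checkout): HEAD=main@B [exp=A main=B]
After op 9 (reset): HEAD=main@D [exp=A main=D]

Answer: A B C D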